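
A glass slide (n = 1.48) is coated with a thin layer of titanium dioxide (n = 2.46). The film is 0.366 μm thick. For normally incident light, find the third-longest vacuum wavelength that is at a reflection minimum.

At the upper boundary (n = 1.0 to n = 2.46) the reflected ray undergoes a half-wave phase shift.
Ray reflecting at the bottom interface goes from n = 2.46 toward n = 1.48: no phase shift.
Net: one phase inversion between the two reflected rays.
So the condition for destructive reflection is 2 n t = m λ.
λ = 2 n t / m. The third-longest wavelength is m = 3: λ = 2 × 2.46 × 366 / 3.00 = 600 nm.

600 nm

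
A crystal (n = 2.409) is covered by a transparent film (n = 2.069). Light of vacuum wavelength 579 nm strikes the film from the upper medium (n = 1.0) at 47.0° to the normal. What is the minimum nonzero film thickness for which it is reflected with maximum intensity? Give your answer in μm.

0.150 μm

At the upper boundary (n = 1.0 to n = 2.069) the reflected ray undergoes a half-wave phase shift.
Bottom surface (2.069 → 2.409): reflection off a higher-index medium gives a half-wave phase shift.
Net: no relative phase inversion (both shifts match).
With no net inversion, constructive interference in reflection requires 2 n t cos θ_r = m λ.
Snell's law: 1.0 sin 47.0° = 2.069 sin θ_r → sin θ_r = 0.353, cos θ_r = 0.935.
Minimum nonzero at m = 1: t = λ / (2 n cos θ_r) = 579 / (2 × 2.069 × 0.935) = 150 nm.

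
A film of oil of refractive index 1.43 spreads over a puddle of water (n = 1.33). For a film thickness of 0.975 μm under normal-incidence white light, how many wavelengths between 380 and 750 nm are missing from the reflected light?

Ray reflecting at the top interface goes from n = 1.0 toward n = 1.43: a half-wave phase shift.
Ray reflecting at the bottom interface goes from n = 1.43 toward n = 1.33: no phase shift.
The two reflections differ by half a wavelength.
So the condition for destructive reflection is 2 n t = m λ.
λ = 2 n t / m = 2789 / m nm.
m=3: 930 nm (IR); m=4: 697 nm (visible); m=5: 558 nm (visible); m=6: 465 nm (visible); m=7: 398 nm (visible); m=8: 349 nm (UV).

4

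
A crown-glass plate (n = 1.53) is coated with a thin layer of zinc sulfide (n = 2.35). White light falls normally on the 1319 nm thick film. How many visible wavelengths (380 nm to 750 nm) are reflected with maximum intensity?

8

Top surface (1.0 → 2.35): reflection off a higher-index medium gives a half-wave phase shift.
Ray reflecting at the bottom interface goes from n = 2.35 toward n = 1.53: no phase shift.
Exactly one π shift → a net half-wave offset.
For strong reflection here: 2 n t = (m + ½) λ.
λ = 2 n t / (m + ½) = 6199 / (m + ½) nm.
m=7: 827 nm (IR); m=8: 729 nm (visible); m=9: 653 nm (visible); m=10: 590 nm (visible); m=11: 539 nm (visible); m=12: 496 nm (visible); m=13: 459 nm (visible); m=14: 428 nm (visible); m=15: 400 nm (visible); m=16: 376 nm (UV).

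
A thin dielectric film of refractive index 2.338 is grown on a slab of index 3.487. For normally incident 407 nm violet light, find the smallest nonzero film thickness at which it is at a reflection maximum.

At the upper boundary (n = 1.0 to n = 2.338) the reflected ray undergoes a half-wave phase shift.
Ray reflecting at the bottom interface goes from n = 2.338 toward n = 3.487: a half-wave phase shift.
Zero or two π shifts → no net half-wave offset.
With no net inversion, constructive interference in reflection requires 2 n t = m λ.
Minimum nonzero at m = 1: t = λ / (2 n) = 407 / (2 × 2.338) = 87.0 nm.

87.0 nm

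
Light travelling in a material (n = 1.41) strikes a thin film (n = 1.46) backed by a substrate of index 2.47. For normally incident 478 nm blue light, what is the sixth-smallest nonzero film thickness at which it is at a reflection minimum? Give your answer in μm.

0.900 μm

Ray reflecting at the top interface goes from n = 1.41 toward n = 1.46: a half-wave phase shift.
Bottom surface (1.46 → 2.47): reflection off a higher-index medium gives a half-wave phase shift.
Net: no relative phase inversion (both shifts match).
For weak reflection here: 2 n t = (m + ½) λ.
The sixth-smallest nonzero thickness corresponds to m = 5: t = (m + ½) λ / (2 n) = 5.50 × 478 / (2 × 1.46) = 900 nm.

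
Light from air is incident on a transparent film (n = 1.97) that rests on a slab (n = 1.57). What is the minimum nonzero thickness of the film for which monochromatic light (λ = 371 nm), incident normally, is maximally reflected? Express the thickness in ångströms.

Ray reflecting at the top interface goes from n = 1.0 toward n = 1.97: a half-wave phase shift.
Bottom surface (1.97 → 1.57): reflection off a lower-index medium gives no phase shift.
The two reflections differ by half a wavelength.
With one net inversion, constructive interference in reflection requires 2 n t = (m + ½) λ.
Minimum at m = 0: t = λ / (4 n) = 371 / (4 × 1.97) = 47.1 nm.

471 Å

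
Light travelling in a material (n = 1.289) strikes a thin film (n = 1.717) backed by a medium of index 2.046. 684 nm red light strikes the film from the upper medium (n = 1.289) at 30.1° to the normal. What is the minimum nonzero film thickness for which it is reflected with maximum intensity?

215 nm

Ray reflecting at the top interface goes from n = 1.289 toward n = 1.717: a half-wave phase shift.
At the lower boundary (n = 1.717 to n = 2.046) the reflected ray undergoes a half-wave phase shift.
Zero or two π shifts → no net half-wave offset.
With no net inversion, constructive interference in reflection requires 2 n t cos θ_r = m λ.
Snell's law: 1.289 sin 30.1° = 1.717 sin θ_r → sin θ_r = 0.376, cos θ_r = 0.926.
Minimum nonzero at m = 1: t = λ / (2 n cos θ_r) = 684 / (2 × 1.717 × 0.926) = 215 nm.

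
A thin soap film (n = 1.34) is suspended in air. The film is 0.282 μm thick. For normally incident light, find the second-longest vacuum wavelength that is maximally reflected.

504 nm

Ray reflecting at the top interface goes from n = 1.0 toward n = 1.34: a half-wave phase shift.
Bottom surface (1.34 → 1.0): reflection off a lower-index medium gives no phase shift.
Exactly one π shift → a net half-wave offset.
So the condition for constructive reflection is 2 n t = (m + ½) λ.
λ = 2 n t / (m + ½). The second-longest wavelength is m = 1: λ = 2 × 1.34 × 282 / 1.50 = 504 nm.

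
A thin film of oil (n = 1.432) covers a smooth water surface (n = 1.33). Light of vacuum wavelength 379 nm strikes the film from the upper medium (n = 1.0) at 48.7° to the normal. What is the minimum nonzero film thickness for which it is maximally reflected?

77.7 nm

Ray reflecting at the top interface goes from n = 1.0 toward n = 1.432: a half-wave phase shift.
At the lower boundary (n = 1.432 to n = 1.33) the reflected ray undergoes no phase shift.
Net: one phase inversion between the two reflected rays.
With one net inversion, constructive interference in reflection requires 2 n t cos θ_r = (m + ½) λ.
Snell's law: 1.0 sin 48.7° = 1.432 sin θ_r → sin θ_r = 0.525, cos θ_r = 0.851.
Minimum at m = 0: t = λ / (4 n cos θ_r) = 379 / (4 × 1.432 × 0.851) = 77.7 nm.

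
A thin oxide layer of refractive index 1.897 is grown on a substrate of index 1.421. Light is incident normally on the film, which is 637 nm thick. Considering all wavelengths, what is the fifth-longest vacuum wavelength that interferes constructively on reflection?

Top surface (1.0 → 1.897): reflection off a higher-index medium gives a half-wave phase shift.
At the lower boundary (n = 1.897 to n = 1.421) the reflected ray undergoes no phase shift.
The two reflections differ by half a wavelength.
For strong reflection here: 2 n t = (m + ½) λ.
λ = 2 n t / (m + ½). The fifth-longest wavelength is m = 4: λ = 2 × 1.897 × 637 / 4.50 = 537 nm.

537 nm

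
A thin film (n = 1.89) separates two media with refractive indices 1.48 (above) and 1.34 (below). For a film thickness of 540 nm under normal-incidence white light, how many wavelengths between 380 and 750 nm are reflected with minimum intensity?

3

Ray reflecting at the top interface goes from n = 1.48 toward n = 1.89: a half-wave phase shift.
Ray reflecting at the bottom interface goes from n = 1.89 toward n = 1.34: no phase shift.
Net: one phase inversion between the two reflected rays.
So the condition for destructive reflection is 2 n t = m λ.
λ = 2 n t / m = 2041 / m nm.
m=2: 1021 nm (IR); m=3: 680 nm (visible); m=4: 510 nm (visible); m=5: 408 nm (visible); m=6: 340 nm (UV).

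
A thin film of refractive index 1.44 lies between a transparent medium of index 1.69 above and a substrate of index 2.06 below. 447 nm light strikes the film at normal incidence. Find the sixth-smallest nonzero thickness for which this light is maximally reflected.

At the upper boundary (n = 1.69 to n = 1.44) the reflected ray undergoes no phase shift.
Ray reflecting at the bottom interface goes from n = 1.44 toward n = 2.06: a half-wave phase shift.
The two reflections differ by half a wavelength.
For bright reflection here: 2 n t = (m + ½) λ.
The sixth-smallest nonzero thickness corresponds to m = 5: t = (m + ½) λ / (2 n) = 5.50 × 447 / (2 × 1.44) = 854 nm.

854 nm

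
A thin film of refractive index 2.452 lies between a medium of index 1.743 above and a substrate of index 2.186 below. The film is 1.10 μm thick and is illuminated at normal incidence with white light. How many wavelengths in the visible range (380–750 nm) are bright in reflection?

Ray reflecting at the top interface goes from n = 1.743 toward n = 2.452: a half-wave phase shift.
Bottom surface (2.452 → 2.186): reflection off a lower-index medium gives no phase shift.
Net: one phase inversion between the two reflected rays.
So the condition for constructive reflection is 2 n t = (m + ½) λ.
λ = 2 n t / (m + ½) = 5394 / (m + ½) nm.
m=6: 830 nm (IR); m=7: 719 nm (visible); m=8: 635 nm (visible); m=9: 568 nm (visible); m=10: 514 nm (visible); m=11: 469 nm (visible); m=12: 432 nm (visible); m=13: 400 nm (visible); m=14: 372 nm (UV).

7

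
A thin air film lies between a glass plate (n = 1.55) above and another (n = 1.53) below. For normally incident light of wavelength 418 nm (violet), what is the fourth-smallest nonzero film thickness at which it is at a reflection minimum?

836 nm

At the upper boundary (n = 1.55 to n = 1.0) the reflected ray undergoes no phase shift.
Bottom surface (1.0 → 1.53): reflection off a higher-index medium gives a half-wave phase shift.
Net: one phase inversion between the two reflected rays.
For dark reflection here: 2 n t = m λ.
The fourth-smallest nonzero thickness corresponds to m = 4: t = m λ / (2 n) = 4.00 × 418 / (2 × 1.0) = 836 nm.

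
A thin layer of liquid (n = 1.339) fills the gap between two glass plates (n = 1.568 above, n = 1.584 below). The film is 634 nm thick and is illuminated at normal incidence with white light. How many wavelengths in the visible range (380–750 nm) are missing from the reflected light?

2

Top surface (1.568 → 1.339): reflection off a lower-index medium gives no phase shift.
At the lower boundary (n = 1.339 to n = 1.584) the reflected ray undergoes a half-wave phase shift.
Exactly one π shift → a net half-wave offset.
So the condition for destructive reflection is 2 n t = m λ.
λ = 2 n t / m = 1698 / m nm.
m=2: 849 nm (IR); m=3: 566 nm (visible); m=4: 424 nm (visible); m=5: 340 nm (UV).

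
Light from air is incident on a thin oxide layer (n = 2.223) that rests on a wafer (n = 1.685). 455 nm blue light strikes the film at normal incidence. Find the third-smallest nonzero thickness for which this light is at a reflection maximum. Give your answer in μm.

0.256 μm

At the upper boundary (n = 1.0 to n = 2.223) the reflected ray undergoes a half-wave phase shift.
At the lower boundary (n = 2.223 to n = 1.685) the reflected ray undergoes no phase shift.
The two reflections differ by half a wavelength.
For strong reflection here: 2 n t = (m + ½) λ.
The third-smallest nonzero thickness corresponds to m = 2: t = (m + ½) λ / (2 n) = 2.50 × 455 / (2 × 2.223) = 256 nm.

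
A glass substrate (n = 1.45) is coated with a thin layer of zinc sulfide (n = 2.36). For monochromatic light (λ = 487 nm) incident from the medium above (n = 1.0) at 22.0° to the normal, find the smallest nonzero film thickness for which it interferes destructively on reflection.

105 nm

Top surface (1.0 → 2.36): reflection off a higher-index medium gives a half-wave phase shift.
At the lower boundary (n = 2.36 to n = 1.45) the reflected ray undergoes no phase shift.
The two reflections differ by half a wavelength.
With one net inversion, destructive interference in reflection requires 2 n t cos θ_r = m λ.
Snell's law: 1.0 sin 22.0° = 2.36 sin θ_r → sin θ_r = 0.159, cos θ_r = 0.987.
Minimum nonzero at m = 1: t = λ / (2 n cos θ_r) = 487 / (2 × 2.36 × 0.987) = 105 nm.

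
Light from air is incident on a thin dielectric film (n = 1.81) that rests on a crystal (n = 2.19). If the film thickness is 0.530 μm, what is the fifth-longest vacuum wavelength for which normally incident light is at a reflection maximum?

384 nm

At the upper boundary (n = 1.0 to n = 1.81) the reflected ray undergoes a half-wave phase shift.
At the lower boundary (n = 1.81 to n = 2.19) the reflected ray undergoes a half-wave phase shift.
Net: no relative phase inversion (both shifts match).
For strong reflection here: 2 n t = m λ.
λ = 2 n t / m. The fifth-longest wavelength is m = 5: λ = 2 × 1.81 × 530 / 5.00 = 384 nm.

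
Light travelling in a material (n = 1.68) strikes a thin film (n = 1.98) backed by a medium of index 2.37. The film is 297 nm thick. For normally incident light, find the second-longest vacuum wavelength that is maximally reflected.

588 nm

At the upper boundary (n = 1.68 to n = 1.98) the reflected ray undergoes a half-wave phase shift.
Ray reflecting at the bottom interface goes from n = 1.98 toward n = 2.37: a half-wave phase shift.
Net: no relative phase inversion (both shifts match).
For strong reflection here: 2 n t = m λ.
λ = 2 n t / m. The second-longest wavelength is m = 2: λ = 2 × 1.98 × 297 / 2.00 = 588 nm.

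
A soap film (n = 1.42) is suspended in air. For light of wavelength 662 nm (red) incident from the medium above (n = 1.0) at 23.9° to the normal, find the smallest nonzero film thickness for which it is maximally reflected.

122 nm

Ray reflecting at the top interface goes from n = 1.0 toward n = 1.42: a half-wave phase shift.
Ray reflecting at the bottom interface goes from n = 1.42 toward n = 1.0: no phase shift.
Exactly one π shift → a net half-wave offset.
With one net inversion, constructive interference in reflection requires 2 n t cos θ_r = (m + ½) λ.
Snell's law: 1.0 sin 23.9° = 1.42 sin θ_r → sin θ_r = 0.285, cos θ_r = 0.958.
Minimum at m = 0: t = λ / (4 n cos θ_r) = 662 / (4 × 1.42 × 0.958) = 122 nm.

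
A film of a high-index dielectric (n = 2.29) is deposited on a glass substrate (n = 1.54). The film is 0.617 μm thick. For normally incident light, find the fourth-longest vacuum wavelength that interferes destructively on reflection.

Top surface (1.0 → 2.29): reflection off a higher-index medium gives a half-wave phase shift.
Ray reflecting at the bottom interface goes from n = 2.29 toward n = 1.54: no phase shift.
Exactly one π shift → a net half-wave offset.
With one net inversion, destructive interference in reflection requires 2 n t = m λ.
λ = 2 n t / m. The fourth-longest wavelength is m = 4: λ = 2 × 2.29 × 617 / 4.00 = 706 nm.

706 nm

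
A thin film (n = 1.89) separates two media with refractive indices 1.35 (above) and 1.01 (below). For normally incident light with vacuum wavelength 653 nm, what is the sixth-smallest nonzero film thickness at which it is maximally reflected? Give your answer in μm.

0.950 μm

Ray reflecting at the top interface goes from n = 1.35 toward n = 1.89: a half-wave phase shift.
Bottom surface (1.89 → 1.01): reflection off a lower-index medium gives no phase shift.
The two reflections differ by half a wavelength.
For strong reflection here: 2 n t = (m + ½) λ.
The sixth-smallest nonzero thickness corresponds to m = 5: t = (m + ½) λ / (2 n) = 5.50 × 653 / (2 × 1.89) = 950 nm.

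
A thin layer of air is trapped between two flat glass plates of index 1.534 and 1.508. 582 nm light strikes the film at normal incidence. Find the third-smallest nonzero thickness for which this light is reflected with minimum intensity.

Top surface (1.534 → 1.0): reflection off a lower-index medium gives no phase shift.
At the lower boundary (n = 1.0 to n = 1.508) the reflected ray undergoes a half-wave phase shift.
Net: one phase inversion between the two reflected rays.
For dark reflection here: 2 n t = m λ.
The third-smallest nonzero thickness corresponds to m = 3: t = m λ / (2 n) = 3.00 × 582 / (2 × 1.0) = 873 nm.

873 nm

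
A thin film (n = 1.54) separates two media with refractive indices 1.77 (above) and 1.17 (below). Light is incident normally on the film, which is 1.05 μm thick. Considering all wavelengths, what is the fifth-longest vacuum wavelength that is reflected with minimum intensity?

At the upper boundary (n = 1.77 to n = 1.54) the reflected ray undergoes no phase shift.
At the lower boundary (n = 1.54 to n = 1.17) the reflected ray undergoes no phase shift.
Zero or two π shifts → no net half-wave offset.
With no net inversion, destructive interference in reflection requires 2 n t = (m + ½) λ.
λ = 2 n t / (m + ½). The fifth-longest wavelength is m = 4: λ = 2 × 1.54 × 1050 / 4.50 = 719 nm.

719 nm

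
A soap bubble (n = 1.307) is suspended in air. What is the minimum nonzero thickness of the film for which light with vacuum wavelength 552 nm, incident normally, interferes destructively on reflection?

Ray reflecting at the top interface goes from n = 1.0 toward n = 1.307: a half-wave phase shift.
Bottom surface (1.307 → 1.0): reflection off a lower-index medium gives no phase shift.
Exactly one π shift → a net half-wave offset.
With one net inversion, destructive interference in reflection requires 2 n t = m λ.
Minimum nonzero at m = 1: t = λ / (2 n) = 552 / (2 × 1.307) = 211 nm.

211 nm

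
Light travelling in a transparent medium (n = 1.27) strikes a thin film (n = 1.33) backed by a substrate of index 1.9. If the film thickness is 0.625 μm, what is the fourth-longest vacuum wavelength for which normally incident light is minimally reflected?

475 nm

Top surface (1.27 → 1.33): reflection off a higher-index medium gives a half-wave phase shift.
Ray reflecting at the bottom interface goes from n = 1.33 toward n = 1.9: a half-wave phase shift.
Zero or two π shifts → no net half-wave offset.
So the condition for destructive reflection is 2 n t = (m + ½) λ.
λ = 2 n t / (m + ½). The fourth-longest wavelength is m = 3: λ = 2 × 1.33 × 625 / 3.50 = 475 nm.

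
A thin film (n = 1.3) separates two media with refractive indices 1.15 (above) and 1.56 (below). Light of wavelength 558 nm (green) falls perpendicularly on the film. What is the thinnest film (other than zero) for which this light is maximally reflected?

Ray reflecting at the top interface goes from n = 1.15 toward n = 1.3: a half-wave phase shift.
Bottom surface (1.3 → 1.56): reflection off a higher-index medium gives a half-wave phase shift.
The two reflections carry the same phase change, so no net offset.
So the condition for constructive reflection is 2 n t = m λ.
Minimum nonzero at m = 1: t = λ / (2 n) = 558 / (2 × 1.3) = 215 nm.

215 nm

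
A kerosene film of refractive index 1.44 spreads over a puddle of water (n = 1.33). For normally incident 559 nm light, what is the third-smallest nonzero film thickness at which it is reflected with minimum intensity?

582 nm

Ray reflecting at the top interface goes from n = 1.0 toward n = 1.44: a half-wave phase shift.
Ray reflecting at the bottom interface goes from n = 1.44 toward n = 1.33: no phase shift.
Exactly one π shift → a net half-wave offset.
With one net inversion, destructive interference in reflection requires 2 n t = m λ.
The third-smallest nonzero thickness corresponds to m = 3: t = m λ / (2 n) = 3.00 × 559 / (2 × 1.44) = 582 nm.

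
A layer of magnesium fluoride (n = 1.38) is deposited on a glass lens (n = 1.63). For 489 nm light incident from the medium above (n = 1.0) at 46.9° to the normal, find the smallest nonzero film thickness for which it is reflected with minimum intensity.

104 nm

Ray reflecting at the top interface goes from n = 1.0 toward n = 1.38: a half-wave phase shift.
Ray reflecting at the bottom interface goes from n = 1.38 toward n = 1.63: a half-wave phase shift.
The two reflections carry the same phase change, so no net offset.
For minimum reflection here: 2 n t cos θ_r = (m + ½) λ.
Snell's law: 1.0 sin 46.9° = 1.38 sin θ_r → sin θ_r = 0.529, cos θ_r = 0.849.
Minimum at m = 0: t = λ / (4 n cos θ_r) = 489 / (4 × 1.38 × 0.849) = 104 nm.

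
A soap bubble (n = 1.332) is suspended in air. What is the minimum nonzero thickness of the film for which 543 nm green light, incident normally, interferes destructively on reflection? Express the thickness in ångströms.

2038 Å

At the upper boundary (n = 1.0 to n = 1.332) the reflected ray undergoes a half-wave phase shift.
Bottom surface (1.332 → 1.0): reflection off a lower-index medium gives no phase shift.
Net: one phase inversion between the two reflected rays.
So the condition for destructive reflection is 2 n t = m λ.
Minimum nonzero at m = 1: t = λ / (2 n) = 543 / (2 × 1.332) = 204 nm.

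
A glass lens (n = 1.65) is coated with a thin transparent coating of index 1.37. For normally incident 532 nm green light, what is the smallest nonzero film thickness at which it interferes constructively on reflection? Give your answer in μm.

0.194 μm

Top surface (1.0 → 1.37): reflection off a higher-index medium gives a half-wave phase shift.
Ray reflecting at the bottom interface goes from n = 1.37 toward n = 1.65: a half-wave phase shift.
The two reflections carry the same phase change, so no net offset.
With no net inversion, constructive interference in reflection requires 2 n t = m λ.
The smallest nonzero thickness corresponds to m = 1: t = m λ / (2 n) = 1.00 × 532 / (2 × 1.37) = 194 nm.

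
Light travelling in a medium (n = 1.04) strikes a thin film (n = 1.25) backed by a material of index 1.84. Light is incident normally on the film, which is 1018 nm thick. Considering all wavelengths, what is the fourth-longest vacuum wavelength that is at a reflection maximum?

Top surface (1.04 → 1.25): reflection off a higher-index medium gives a half-wave phase shift.
Bottom surface (1.25 → 1.84): reflection off a higher-index medium gives a half-wave phase shift.
Zero or two π shifts → no net half-wave offset.
With no net inversion, constructive interference in reflection requires 2 n t = m λ.
λ = 2 n t / m. The fourth-longest wavelength is m = 4: λ = 2 × 1.25 × 1018 / 4.00 = 636 nm.

636 nm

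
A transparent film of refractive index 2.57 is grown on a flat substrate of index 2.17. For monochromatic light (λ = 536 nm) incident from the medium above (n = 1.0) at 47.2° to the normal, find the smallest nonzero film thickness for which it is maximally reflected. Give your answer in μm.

0.0544 μm

Ray reflecting at the top interface goes from n = 1.0 toward n = 2.57: a half-wave phase shift.
Bottom surface (2.57 → 2.17): reflection off a lower-index medium gives no phase shift.
The two reflections differ by half a wavelength.
With one net inversion, constructive interference in reflection requires 2 n t cos θ_r = (m + ½) λ.
Snell's law: 1.0 sin 47.2° = 2.57 sin θ_r → sin θ_r = 0.285, cos θ_r = 0.958.
Minimum at m = 0: t = λ / (4 n cos θ_r) = 536 / (4 × 2.57 × 0.958) = 54.4 nm.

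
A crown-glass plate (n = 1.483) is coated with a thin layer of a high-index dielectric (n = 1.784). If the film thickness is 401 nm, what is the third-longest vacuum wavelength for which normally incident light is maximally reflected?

Top surface (1.0 → 1.784): reflection off a higher-index medium gives a half-wave phase shift.
Bottom surface (1.784 → 1.483): reflection off a lower-index medium gives no phase shift.
The two reflections differ by half a wavelength.
For maximum reflection here: 2 n t = (m + ½) λ.
λ = 2 n t / (m + ½). The third-longest wavelength is m = 2: λ = 2 × 1.784 × 401 / 2.50 = 572 nm.

572 nm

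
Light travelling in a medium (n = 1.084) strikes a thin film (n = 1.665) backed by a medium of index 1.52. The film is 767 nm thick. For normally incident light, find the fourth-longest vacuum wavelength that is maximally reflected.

At the upper boundary (n = 1.084 to n = 1.665) the reflected ray undergoes a half-wave phase shift.
Bottom surface (1.665 → 1.52): reflection off a lower-index medium gives no phase shift.
Net: one phase inversion between the two reflected rays.
For bright reflection here: 2 n t = (m + ½) λ.
λ = 2 n t / (m + ½). The fourth-longest wavelength is m = 3: λ = 2 × 1.665 × 767 / 3.50 = 730 nm.

730 nm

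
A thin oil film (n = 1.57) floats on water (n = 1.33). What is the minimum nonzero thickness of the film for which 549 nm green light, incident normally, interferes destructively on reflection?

175 nm

Top surface (1.0 → 1.57): reflection off a higher-index medium gives a half-wave phase shift.
Bottom surface (1.57 → 1.33): reflection off a lower-index medium gives no phase shift.
Net: one phase inversion between the two reflected rays.
With one net inversion, destructive interference in reflection requires 2 n t = m λ.
Minimum nonzero at m = 1: t = λ / (2 n) = 549 / (2 × 1.57) = 175 nm.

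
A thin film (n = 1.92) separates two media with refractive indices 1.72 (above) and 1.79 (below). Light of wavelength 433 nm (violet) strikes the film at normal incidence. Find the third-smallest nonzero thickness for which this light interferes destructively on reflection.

338 nm

At the upper boundary (n = 1.72 to n = 1.92) the reflected ray undergoes a half-wave phase shift.
Bottom surface (1.92 → 1.79): reflection off a lower-index medium gives no phase shift.
Exactly one π shift → a net half-wave offset.
So the condition for destructive reflection is 2 n t = m λ.
The third-smallest nonzero thickness corresponds to m = 3: t = m λ / (2 n) = 3.00 × 433 / (2 × 1.92) = 338 nm.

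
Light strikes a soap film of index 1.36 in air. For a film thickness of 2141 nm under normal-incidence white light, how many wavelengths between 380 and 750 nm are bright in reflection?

At the upper boundary (n = 1.0 to n = 1.36) the reflected ray undergoes a half-wave phase shift.
Bottom surface (1.36 → 1.0): reflection off a lower-index medium gives no phase shift.
Net: one phase inversion between the two reflected rays.
For bright reflection here: 2 n t = (m + ½) λ.
λ = 2 n t / (m + ½) = 5824 / (m + ½) nm.
m=7: 776 nm (IR); m=8: 685 nm (visible); m=9: 613 nm (visible); m=10: 555 nm (visible); m=11: 506 nm (visible); m=12: 466 nm (visible); m=13: 431 nm (visible); m=14: 402 nm (visible); m=15: 376 nm (UV).

7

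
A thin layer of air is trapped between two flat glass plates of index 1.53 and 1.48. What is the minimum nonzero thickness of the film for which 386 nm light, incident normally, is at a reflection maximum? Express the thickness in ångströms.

Ray reflecting at the top interface goes from n = 1.53 toward n = 1.0: no phase shift.
At the lower boundary (n = 1.0 to n = 1.48) the reflected ray undergoes a half-wave phase shift.
The two reflections differ by half a wavelength.
So the condition for constructive reflection is 2 n t = (m + ½) λ.
Minimum at m = 0: t = λ / (4 n) = 386 / (4 × 1.0) = 96.5 nm.

965 Å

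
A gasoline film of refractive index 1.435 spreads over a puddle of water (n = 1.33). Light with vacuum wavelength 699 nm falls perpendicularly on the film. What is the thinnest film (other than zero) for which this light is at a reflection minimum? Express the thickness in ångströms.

2436 Å

Top surface (1.0 → 1.435): reflection off a higher-index medium gives a half-wave phase shift.
Ray reflecting at the bottom interface goes from n = 1.435 toward n = 1.33: no phase shift.
Exactly one π shift → a net half-wave offset.
So the condition for destructive reflection is 2 n t = m λ.
Minimum nonzero at m = 1: t = λ / (2 n) = 699 / (2 × 1.435) = 244 nm.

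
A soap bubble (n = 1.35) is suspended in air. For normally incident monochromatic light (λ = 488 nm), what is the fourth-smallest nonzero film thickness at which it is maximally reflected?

Top surface (1.0 → 1.35): reflection off a higher-index medium gives a half-wave phase shift.
Ray reflecting at the bottom interface goes from n = 1.35 toward n = 1.0: no phase shift.
Net: one phase inversion between the two reflected rays.
With one net inversion, constructive interference in reflection requires 2 n t = (m + ½) λ.
The fourth-smallest nonzero thickness corresponds to m = 3: t = (m + ½) λ / (2 n) = 3.50 × 488 / (2 × 1.35) = 633 nm.

633 nm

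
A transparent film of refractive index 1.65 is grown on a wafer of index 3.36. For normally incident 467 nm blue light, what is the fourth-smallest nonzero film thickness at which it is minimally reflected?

Ray reflecting at the top interface goes from n = 1.0 toward n = 1.65: a half-wave phase shift.
Ray reflecting at the bottom interface goes from n = 1.65 toward n = 3.36: a half-wave phase shift.
Zero or two π shifts → no net half-wave offset.
For dark reflection here: 2 n t = (m + ½) λ.
The fourth-smallest nonzero thickness corresponds to m = 3: t = (m + ½) λ / (2 n) = 3.50 × 467 / (2 × 1.65) = 495 nm.

495 nm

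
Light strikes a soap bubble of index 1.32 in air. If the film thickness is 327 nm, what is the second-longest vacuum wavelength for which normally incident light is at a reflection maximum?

Top surface (1.0 → 1.32): reflection off a higher-index medium gives a half-wave phase shift.
At the lower boundary (n = 1.32 to n = 1.0) the reflected ray undergoes no phase shift.
The two reflections differ by half a wavelength.
So the condition for constructive reflection is 2 n t = (m + ½) λ.
λ = 2 n t / (m + ½). The second-longest wavelength is m = 1: λ = 2 × 1.32 × 327 / 1.50 = 576 nm.

576 nm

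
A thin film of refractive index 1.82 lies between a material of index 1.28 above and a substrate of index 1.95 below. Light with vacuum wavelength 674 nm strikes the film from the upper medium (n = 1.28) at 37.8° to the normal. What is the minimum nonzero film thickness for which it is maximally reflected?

205 nm

Ray reflecting at the top interface goes from n = 1.28 toward n = 1.82: a half-wave phase shift.
At the lower boundary (n = 1.82 to n = 1.95) the reflected ray undergoes a half-wave phase shift.
Zero or two π shifts → no net half-wave offset.
For bright reflection here: 2 n t cos θ_r = m λ.
Snell's law: 1.28 sin 37.8° = 1.82 sin θ_r → sin θ_r = 0.431, cos θ_r = 0.902.
Minimum nonzero at m = 1: t = λ / (2 n cos θ_r) = 674 / (2 × 1.82 × 0.902) = 205 nm.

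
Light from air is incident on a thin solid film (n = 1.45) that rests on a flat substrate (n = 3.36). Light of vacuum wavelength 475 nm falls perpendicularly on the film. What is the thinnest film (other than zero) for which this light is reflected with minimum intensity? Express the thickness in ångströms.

819 Å

At the upper boundary (n = 1.0 to n = 1.45) the reflected ray undergoes a half-wave phase shift.
Bottom surface (1.45 → 3.36): reflection off a higher-index medium gives a half-wave phase shift.
Net: no relative phase inversion (both shifts match).
With no net inversion, destructive interference in reflection requires 2 n t = (m + ½) λ.
Minimum at m = 0: t = λ / (4 n) = 475 / (4 × 1.45) = 81.9 nm.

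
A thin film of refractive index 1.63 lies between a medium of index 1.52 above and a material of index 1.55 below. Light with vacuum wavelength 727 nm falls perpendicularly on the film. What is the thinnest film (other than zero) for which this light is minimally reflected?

Ray reflecting at the top interface goes from n = 1.52 toward n = 1.63: a half-wave phase shift.
Bottom surface (1.63 → 1.55): reflection off a lower-index medium gives no phase shift.
The two reflections differ by half a wavelength.
For weak reflection here: 2 n t = m λ.
Minimum nonzero at m = 1: t = λ / (2 n) = 727 / (2 × 1.63) = 223 nm.

223 nm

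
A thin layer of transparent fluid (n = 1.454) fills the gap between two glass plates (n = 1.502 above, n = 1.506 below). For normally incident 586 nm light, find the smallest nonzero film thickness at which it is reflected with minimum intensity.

202 nm

Top surface (1.502 → 1.454): reflection off a lower-index medium gives no phase shift.
Bottom surface (1.454 → 1.506): reflection off a higher-index medium gives a half-wave phase shift.
Net: one phase inversion between the two reflected rays.
For weak reflection here: 2 n t = m λ.
Minimum nonzero at m = 1: t = λ / (2 n) = 586 / (2 × 1.454) = 202 nm.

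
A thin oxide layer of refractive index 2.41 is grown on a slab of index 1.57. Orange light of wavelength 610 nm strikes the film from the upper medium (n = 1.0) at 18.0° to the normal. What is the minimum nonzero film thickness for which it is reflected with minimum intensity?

Top surface (1.0 → 2.41): reflection off a higher-index medium gives a half-wave phase shift.
Ray reflecting at the bottom interface goes from n = 2.41 toward n = 1.57: no phase shift.
Exactly one π shift → a net half-wave offset.
So the condition for destructive reflection is 2 n t cos θ_r = m λ.
Snell's law: 1.0 sin 18.0° = 2.41 sin θ_r → sin θ_r = 0.128, cos θ_r = 0.992.
Minimum nonzero at m = 1: t = λ / (2 n cos θ_r) = 610 / (2 × 2.41 × 0.992) = 128 nm.

128 nm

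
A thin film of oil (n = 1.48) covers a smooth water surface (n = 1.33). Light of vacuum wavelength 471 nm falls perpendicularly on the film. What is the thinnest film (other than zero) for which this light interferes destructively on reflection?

Ray reflecting at the top interface goes from n = 1.0 toward n = 1.48: a half-wave phase shift.
At the lower boundary (n = 1.48 to n = 1.33) the reflected ray undergoes no phase shift.
Net: one phase inversion between the two reflected rays.
For minimum reflection here: 2 n t = m λ.
Minimum nonzero at m = 1: t = λ / (2 n) = 471 / (2 × 1.48) = 159 nm.

159 nm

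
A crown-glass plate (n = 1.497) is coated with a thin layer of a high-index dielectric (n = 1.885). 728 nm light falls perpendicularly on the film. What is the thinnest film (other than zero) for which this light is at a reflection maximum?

Top surface (1.0 → 1.885): reflection off a higher-index medium gives a half-wave phase shift.
At the lower boundary (n = 1.885 to n = 1.497) the reflected ray undergoes no phase shift.
Exactly one π shift → a net half-wave offset.
For strong reflection here: 2 n t = (m + ½) λ.
Minimum at m = 0: t = λ / (4 n) = 728 / (4 × 1.885) = 96.6 nm.

96.6 nm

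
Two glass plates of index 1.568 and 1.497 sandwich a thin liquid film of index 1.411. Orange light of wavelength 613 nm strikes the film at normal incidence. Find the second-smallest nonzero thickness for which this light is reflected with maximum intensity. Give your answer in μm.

0.326 μm

At the upper boundary (n = 1.568 to n = 1.411) the reflected ray undergoes no phase shift.
Bottom surface (1.411 → 1.497): reflection off a higher-index medium gives a half-wave phase shift.
The two reflections differ by half a wavelength.
With one net inversion, constructive interference in reflection requires 2 n t = (m + ½) λ.
The second-smallest nonzero thickness corresponds to m = 1: t = (m + ½) λ / (2 n) = 1.50 × 613 / (2 × 1.411) = 326 nm.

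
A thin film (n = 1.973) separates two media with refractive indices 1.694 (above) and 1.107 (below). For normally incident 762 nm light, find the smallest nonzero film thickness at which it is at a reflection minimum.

Top surface (1.694 → 1.973): reflection off a higher-index medium gives a half-wave phase shift.
Ray reflecting at the bottom interface goes from n = 1.973 toward n = 1.107: no phase shift.
Exactly one π shift → a net half-wave offset.
So the condition for destructive reflection is 2 n t = m λ.
Minimum nonzero at m = 1: t = λ / (2 n) = 762 / (2 × 1.973) = 193 nm.

193 nm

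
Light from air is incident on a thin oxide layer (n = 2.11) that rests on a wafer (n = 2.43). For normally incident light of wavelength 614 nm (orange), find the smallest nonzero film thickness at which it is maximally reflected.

145 nm

At the upper boundary (n = 1.0 to n = 2.11) the reflected ray undergoes a half-wave phase shift.
Bottom surface (2.11 → 2.43): reflection off a higher-index medium gives a half-wave phase shift.
The two reflections carry the same phase change, so no net offset.
With no net inversion, constructive interference in reflection requires 2 n t = m λ.
Minimum nonzero at m = 1: t = λ / (2 n) = 614 / (2 × 2.11) = 145 nm.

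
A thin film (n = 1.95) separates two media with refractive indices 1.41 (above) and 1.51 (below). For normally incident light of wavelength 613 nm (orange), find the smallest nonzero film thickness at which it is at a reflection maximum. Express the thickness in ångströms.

At the upper boundary (n = 1.41 to n = 1.95) the reflected ray undergoes a half-wave phase shift.
At the lower boundary (n = 1.95 to n = 1.51) the reflected ray undergoes no phase shift.
The two reflections differ by half a wavelength.
For strong reflection here: 2 n t = (m + ½) λ.
Minimum at m = 0: t = λ / (4 n) = 613 / (4 × 1.95) = 78.6 nm.

786 Å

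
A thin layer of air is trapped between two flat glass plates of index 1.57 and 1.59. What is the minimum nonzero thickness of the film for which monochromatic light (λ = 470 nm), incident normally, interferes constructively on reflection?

118 nm

Top surface (1.57 → 1.0): reflection off a lower-index medium gives no phase shift.
Bottom surface (1.0 → 1.59): reflection off a higher-index medium gives a half-wave phase shift.
The two reflections differ by half a wavelength.
With one net inversion, constructive interference in reflection requires 2 n t = (m + ½) λ.
Minimum at m = 0: t = λ / (4 n) = 470 / (4 × 1.0) = 118 nm.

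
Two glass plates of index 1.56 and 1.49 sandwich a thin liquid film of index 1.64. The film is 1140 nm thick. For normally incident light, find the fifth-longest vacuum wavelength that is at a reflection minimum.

748 nm

Ray reflecting at the top interface goes from n = 1.56 toward n = 1.64: a half-wave phase shift.
Ray reflecting at the bottom interface goes from n = 1.64 toward n = 1.49: no phase shift.
Exactly one π shift → a net half-wave offset.
With one net inversion, destructive interference in reflection requires 2 n t = m λ.
λ = 2 n t / m. The fifth-longest wavelength is m = 5: λ = 2 × 1.64 × 1140 / 5.00 = 748 nm.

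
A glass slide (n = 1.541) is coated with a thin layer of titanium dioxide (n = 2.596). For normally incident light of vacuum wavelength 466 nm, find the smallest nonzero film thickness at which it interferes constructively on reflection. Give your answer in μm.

0.0449 μm

Top surface (1.0 → 2.596): reflection off a higher-index medium gives a half-wave phase shift.
At the lower boundary (n = 2.596 to n = 1.541) the reflected ray undergoes no phase shift.
Net: one phase inversion between the two reflected rays.
With one net inversion, constructive interference in reflection requires 2 n t = (m + ½) λ.
Minimum at m = 0: t = λ / (4 n) = 466 / (4 × 2.596) = 44.9 nm.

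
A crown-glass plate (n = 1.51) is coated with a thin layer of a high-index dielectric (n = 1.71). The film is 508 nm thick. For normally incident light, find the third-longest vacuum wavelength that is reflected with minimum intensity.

579 nm

Top surface (1.0 → 1.71): reflection off a higher-index medium gives a half-wave phase shift.
Bottom surface (1.71 → 1.51): reflection off a lower-index medium gives no phase shift.
Net: one phase inversion between the two reflected rays.
So the condition for destructive reflection is 2 n t = m λ.
λ = 2 n t / m. The third-longest wavelength is m = 3: λ = 2 × 1.71 × 508 / 3.00 = 579 nm.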